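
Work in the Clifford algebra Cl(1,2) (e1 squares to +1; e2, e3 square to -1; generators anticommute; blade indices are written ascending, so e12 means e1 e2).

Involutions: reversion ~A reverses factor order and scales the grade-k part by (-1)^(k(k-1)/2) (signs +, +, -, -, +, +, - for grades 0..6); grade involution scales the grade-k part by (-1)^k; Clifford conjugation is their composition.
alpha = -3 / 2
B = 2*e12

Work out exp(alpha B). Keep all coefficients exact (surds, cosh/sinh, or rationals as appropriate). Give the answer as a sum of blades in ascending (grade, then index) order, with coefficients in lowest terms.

B^2 = (2)^2*(e12)^2 = 4*(+1) = 4 (a basis 2-blade squares to minus the product of its generators' squares).
B^2 = 4 — hyperbolic case — the even/odd split gives cosh and sinh: l = 2, alpha*l = -3, so exp(alpha B) = cosh(-3) + (sinh(-3)/2)*B = cosh(3) + (-sinh(3)/2)*B.
Answer: cosh(3) - sinh(3)*e12


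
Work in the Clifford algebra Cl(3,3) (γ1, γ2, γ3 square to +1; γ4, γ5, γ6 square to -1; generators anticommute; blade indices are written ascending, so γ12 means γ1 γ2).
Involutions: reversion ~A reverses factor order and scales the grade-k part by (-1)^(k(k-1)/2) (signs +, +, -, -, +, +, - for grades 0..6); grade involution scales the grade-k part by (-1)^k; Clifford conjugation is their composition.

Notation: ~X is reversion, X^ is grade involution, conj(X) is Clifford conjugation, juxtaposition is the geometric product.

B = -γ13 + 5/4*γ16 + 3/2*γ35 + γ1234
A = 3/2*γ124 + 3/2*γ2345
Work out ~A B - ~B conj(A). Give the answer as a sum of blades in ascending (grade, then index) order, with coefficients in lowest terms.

first term: 3/2*γ3 - 3/2*γ15 - 9/4*γ24 - 3/2*γ234 - 15/8*γ246 - 3/2*γ1245 + 9/4*γ12345 + 15/8*γ123456
second term: 3/2*γ3 + 3/2*γ15 + 9/4*γ24 + 3/2*γ234 + 15/8*γ246 - 3/2*γ1245 + 9/4*γ12345 - 15/8*γ123456
Answer: -3*γ15 - 9/2*γ24 - 3*γ234 - 15/4*γ246 + 15/4*γ123456


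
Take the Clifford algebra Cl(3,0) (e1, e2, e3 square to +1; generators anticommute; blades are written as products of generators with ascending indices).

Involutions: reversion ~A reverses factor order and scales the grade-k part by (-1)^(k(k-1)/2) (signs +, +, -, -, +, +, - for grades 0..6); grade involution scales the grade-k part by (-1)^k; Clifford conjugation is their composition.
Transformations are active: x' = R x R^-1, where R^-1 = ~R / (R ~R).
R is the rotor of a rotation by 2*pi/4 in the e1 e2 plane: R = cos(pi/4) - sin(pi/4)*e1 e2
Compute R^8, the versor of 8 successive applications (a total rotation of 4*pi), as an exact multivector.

Rotor phase runs at HALF the rotation angle; powers of one rotor simply add phase, so after 8 steps in e1 e2 the phase is 8*pi/4 = 2*pi and R^8 = cos(2*pi) - sin(2*pi)*e1 e2.
cos(2*pi) = 1 and sin(2*pi) = 0, so R^8 = 1. The total rotation 4*pi is 2 full turns, so every vector returns to itself, yet the rotor is +1, back on the identity sheet (an even number of 2*pi turns).
Answer: 1


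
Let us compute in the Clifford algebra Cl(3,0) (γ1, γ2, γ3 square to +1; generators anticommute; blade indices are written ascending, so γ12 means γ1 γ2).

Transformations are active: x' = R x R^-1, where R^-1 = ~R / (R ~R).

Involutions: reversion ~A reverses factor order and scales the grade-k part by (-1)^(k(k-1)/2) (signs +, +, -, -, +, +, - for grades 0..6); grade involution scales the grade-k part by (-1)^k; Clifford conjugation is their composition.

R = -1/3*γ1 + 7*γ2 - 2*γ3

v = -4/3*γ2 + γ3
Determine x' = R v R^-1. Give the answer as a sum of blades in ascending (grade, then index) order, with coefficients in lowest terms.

~R = -1/3*γ1 + 7*γ2 - 2*γ3, and R ~R = 478/9, so R^-1 = ~R / (478/9).
R v = -34/3 + 4/9*γ12 - 1/3*γ13 + 13/3*γ23
Answer: 34/239*γ1 - 1186/717*γ2 - 35/239*γ3


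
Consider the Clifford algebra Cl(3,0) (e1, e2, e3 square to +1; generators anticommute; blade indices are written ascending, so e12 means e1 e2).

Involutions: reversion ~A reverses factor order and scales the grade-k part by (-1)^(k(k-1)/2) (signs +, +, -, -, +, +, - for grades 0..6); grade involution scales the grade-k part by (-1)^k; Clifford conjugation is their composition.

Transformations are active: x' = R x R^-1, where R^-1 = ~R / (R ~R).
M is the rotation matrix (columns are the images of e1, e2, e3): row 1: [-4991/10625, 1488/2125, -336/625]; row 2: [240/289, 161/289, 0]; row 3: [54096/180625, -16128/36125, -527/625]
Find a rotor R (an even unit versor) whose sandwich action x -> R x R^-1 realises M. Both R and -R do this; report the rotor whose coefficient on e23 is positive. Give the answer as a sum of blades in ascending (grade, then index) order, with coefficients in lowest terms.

Method: write R = a + b12*e12 + b13*e13 + b23*e23 with a^2 + b12^2 + b13^2 + b23^2 = 1 (so R^-1 = ~R). Expanding the columns R e_j ~R gives tr M = 4a^2 - 1 and, from the antisymmetric part, M21 - M12 = -4a*b12, M13 - M31 = 4a*b13, M32 - M23 = -4a*b23.
Here tr M = -5461/7225, so a^2 = (1 + tr M)/4 = 441/7225 and a = ±21/85. Taking a = 21/85: M21 - M12 = 4704/36125, M13 - M31 = -6048/7225, M32 - M23 = -16128/36125, giving b12 = -56/425, b13 = -72/85, b23 = 192/425, i.e. R = 21/85 - 56/425*e12 - 72/85*e13 + 192/425*e23.
Its e23 coefficient is already positive.
Answer: 21/85 - 56/425*e12 - 72/85*e13 + 192/425*e23. Why the constraint matters: R and -R act identically through the sandwich — M has trace -5461/7225 either way — so only the sign condition on e23 picks one of the two preimages.


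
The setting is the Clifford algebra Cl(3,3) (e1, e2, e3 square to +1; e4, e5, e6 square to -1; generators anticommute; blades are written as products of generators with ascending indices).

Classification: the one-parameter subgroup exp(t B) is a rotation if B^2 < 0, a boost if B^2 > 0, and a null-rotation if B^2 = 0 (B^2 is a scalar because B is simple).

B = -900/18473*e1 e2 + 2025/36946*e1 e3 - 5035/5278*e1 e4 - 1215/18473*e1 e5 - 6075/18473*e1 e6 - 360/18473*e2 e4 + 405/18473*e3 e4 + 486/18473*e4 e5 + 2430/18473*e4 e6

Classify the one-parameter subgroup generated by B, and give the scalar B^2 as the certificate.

B^2 term by term: the squares give (-900/18473)^2*(e1 e2)^2 + (2025/36946)^2*(e1 e3)^2 + (-5035/5278)^2*(e1 e4)^2 + (-1215/18473)^2*(e1 e5)^2 + (-6075/18473)^2*(e1 e6)^2 + (-360/18473)^2*(e2 e4)^2 + (405/18473)^2*(e3 e4)^2 + (486/18473)^2*(e4 e5)^2 + (2430/18473)^2*(e4 e6)^2 = 810000/341251729*(-1) + 4100625/1365006916*(-1) + 25351225/27857284*(+1) + 1476225/341251729*(+1) + 36905625/341251729*(+1) + 129600/341251729*(+1) + 164025/341251729*(+1) + 236196/341251729*(-1) + 5904900/341251729*(-1) = 1 (each basis 2-blade squares to minus the product of its generators' squares); cross terms between blades sharing an index anticommute and cancel; the commuting (index-disjoint) pairs give grade-4 terms 2*c*c'*(blade product), which cancel blade by blade — e1 e2 e3 e4: -729000/341251729 + 729000/341251729 = 0; e1 e2 e4 e5: -874800/341251729 + 874800/341251729 = 0; e1 e2 e4 e6: -4374000/341251729 + 4374000/341251729 = 0; e1 e3 e4 e5: 984150/341251729 - 984150/341251729 = 0; e1 e3 e4 e6: 4920750/341251729 - 4920750/341251729 = 0; e1 e4 e5 e6: 5904900/341251729 - 5904900/341251729 = 0 — confirming B is simple. So B^2 = 1.
Answer: boost, certificate B^2 = 1. Note: conjugating B changes its blade decomposition but never the scalar B^2 = 1, whose sign settles the classification.


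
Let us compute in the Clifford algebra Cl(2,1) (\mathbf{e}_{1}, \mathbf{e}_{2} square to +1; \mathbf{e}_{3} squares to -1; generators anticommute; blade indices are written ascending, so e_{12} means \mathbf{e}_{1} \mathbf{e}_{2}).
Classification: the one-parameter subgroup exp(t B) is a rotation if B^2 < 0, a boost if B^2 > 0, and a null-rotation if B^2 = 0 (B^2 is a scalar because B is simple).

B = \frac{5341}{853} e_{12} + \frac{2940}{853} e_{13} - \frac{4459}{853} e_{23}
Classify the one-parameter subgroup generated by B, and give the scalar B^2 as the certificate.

B^2 term by term: the squares give (\frac{5341}{853})^2*(e_{12})^2 + (\frac{2940}{853})^2*(e_{13})^2 + (-\frac{4459}{853})^2*(e_{23})^2 = \frac{28526281}{727609}*(-1) + \frac{8643600}{727609}*(+1) + \frac{19882681}{727609}*(+1) = 0 (each basis 2-blade squares to minus the product of its generators' squares); cross terms between blades sharing an index anticommute and cancel. So B^2 = 0.
Answer: null-rotation, certificate B^2 = 0. Why this suffices: the scalar 0 survives any versor conjugation, so its sign alone determines the class however B is presented.


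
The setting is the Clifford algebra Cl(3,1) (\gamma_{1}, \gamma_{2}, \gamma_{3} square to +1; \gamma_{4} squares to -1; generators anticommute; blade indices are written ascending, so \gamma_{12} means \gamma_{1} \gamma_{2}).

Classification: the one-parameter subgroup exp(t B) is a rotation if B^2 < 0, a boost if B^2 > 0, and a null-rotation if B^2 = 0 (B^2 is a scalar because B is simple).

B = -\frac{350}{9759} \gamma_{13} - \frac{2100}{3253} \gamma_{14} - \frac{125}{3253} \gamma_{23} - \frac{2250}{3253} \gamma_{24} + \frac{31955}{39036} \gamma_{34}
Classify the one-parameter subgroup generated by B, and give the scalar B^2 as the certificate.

B^2 term by term: the squares give (-\frac{350}{9759})^2*(\gamma_{13})^2 + (-\frac{2100}{3253})^2*(\gamma_{14})^2 + (-\frac{125}{3253})^2*(\gamma_{23})^2 + (-\frac{2250}{3253})^2*(\gamma_{24})^2 + (\frac{31955}{39036})^2*(\gamma_{34})^2 = \frac{122500}{95238081}*(-1) + \frac{4410000}{10582009}*(+1) + \frac{15625}{10582009}*(-1) + \frac{5062500}{10582009}*(+1) + \frac{1021122025}{1523809296}*(+1) = \frac{25}{16} (each basis 2-blade squares to minus the product of its generators' squares); cross terms between blades sharing an index anticommute and cancel; the commuting (index-disjoint) pairs give grade-4 terms 2*c*c'*(blade product), which cancel blade by blade — \gamma_{1234}: -\frac{525000}{10582009} + \frac{525000}{10582009} = 0 — confirming B is simple. So B^2 = \frac{25}{16}.
Answer: boost, certificate B^2 = \frac{25}{16}. The class reads off the invariant scalar \frac{25}{16} directly.


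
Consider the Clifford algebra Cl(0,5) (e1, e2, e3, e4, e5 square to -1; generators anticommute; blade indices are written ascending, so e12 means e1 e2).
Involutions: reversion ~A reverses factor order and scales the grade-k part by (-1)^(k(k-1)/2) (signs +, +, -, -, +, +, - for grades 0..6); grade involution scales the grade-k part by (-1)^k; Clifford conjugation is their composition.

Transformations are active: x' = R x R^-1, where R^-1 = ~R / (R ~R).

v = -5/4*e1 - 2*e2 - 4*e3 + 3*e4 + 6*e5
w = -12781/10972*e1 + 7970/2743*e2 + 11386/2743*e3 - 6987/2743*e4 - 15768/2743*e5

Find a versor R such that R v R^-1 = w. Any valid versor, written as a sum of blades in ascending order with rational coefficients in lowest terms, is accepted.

Equal squares first: v^2 = w^2 = -1065/16. Then v + w = -6624/2743*e1 + 2484/2743*e2 + 414/2743*e3 + 1242/2743*e4 + 690/2743*e5 is a versor taking v to w, provided it is invertible.
Answer: -6624/2743*e1 + 2484/2743*e2 + 414/2743*e3 + 1242/2743*e4 + 690/2743*e5


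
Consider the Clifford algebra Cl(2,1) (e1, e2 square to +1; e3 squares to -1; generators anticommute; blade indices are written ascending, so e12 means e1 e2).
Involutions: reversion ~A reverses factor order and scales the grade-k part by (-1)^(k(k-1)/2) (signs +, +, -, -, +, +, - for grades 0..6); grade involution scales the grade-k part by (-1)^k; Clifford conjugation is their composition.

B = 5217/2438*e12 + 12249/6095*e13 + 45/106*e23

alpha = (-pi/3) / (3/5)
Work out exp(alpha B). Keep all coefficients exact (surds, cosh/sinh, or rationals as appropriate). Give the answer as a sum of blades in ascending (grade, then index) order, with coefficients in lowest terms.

B^2 term by term: the squares give (5217/2438)^2*(e12)^2 + (12249/6095)^2*(e13)^2 + (45/106)^2*(e23)^2 = 27217089/5943844*(-1) + 150038001/37149025*(+1) + 2025/11236*(+1) = -9/25 (each basis 2-blade squares to minus the product of its generators' squares); cross terms between blades sharing an index anticommute and cancel. So B^2 = -9/25.
B^2 = -9/25 — circular case — the even/odd split gives cos and sin: l = 3/5, alpha*l = -pi/3, so exp(alpha B) = cos(-pi/3) + (sin(-pi/3)/(3/5))*B = 1/2 + (-5*sqrt(3)/6)*B.
Answer: 1/2 - 8695*sqrt(3)/4876*e12 - 4083*sqrt(3)/2438*e13 - 75*sqrt(3)/212*e23


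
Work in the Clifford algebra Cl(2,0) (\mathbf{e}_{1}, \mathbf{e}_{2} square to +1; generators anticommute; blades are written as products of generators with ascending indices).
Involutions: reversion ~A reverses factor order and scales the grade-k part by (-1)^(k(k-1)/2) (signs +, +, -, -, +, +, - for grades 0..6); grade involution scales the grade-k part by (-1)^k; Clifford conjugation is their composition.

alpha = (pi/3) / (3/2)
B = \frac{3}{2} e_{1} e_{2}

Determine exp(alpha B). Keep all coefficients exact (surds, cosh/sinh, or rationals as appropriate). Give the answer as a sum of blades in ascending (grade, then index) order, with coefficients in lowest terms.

B^2 = (\frac{3}{2})^2*(e_{1} e_{2})^2 = \frac{9}{4}*(-1) = -\frac{9}{4} (a basis 2-blade squares to minus the product of its generators' squares).
B^2 = -\frac{9}{4} — circular case — the even/odd split gives cos and sin: l = \frac{3}{2}, alpha*l = \frac{\pi}{3}, so exp(alpha B) = cos(\frac{\pi}{3}) + (sin(\frac{\pi}{3})/(\frac{3}{2}))*B = \frac{1}{2} + (\frac{\sqrt{3}}{3})*B.
Answer: \frac{1}{2} + \frac{\sqrt{3}}{2} e_{1} e_{2}


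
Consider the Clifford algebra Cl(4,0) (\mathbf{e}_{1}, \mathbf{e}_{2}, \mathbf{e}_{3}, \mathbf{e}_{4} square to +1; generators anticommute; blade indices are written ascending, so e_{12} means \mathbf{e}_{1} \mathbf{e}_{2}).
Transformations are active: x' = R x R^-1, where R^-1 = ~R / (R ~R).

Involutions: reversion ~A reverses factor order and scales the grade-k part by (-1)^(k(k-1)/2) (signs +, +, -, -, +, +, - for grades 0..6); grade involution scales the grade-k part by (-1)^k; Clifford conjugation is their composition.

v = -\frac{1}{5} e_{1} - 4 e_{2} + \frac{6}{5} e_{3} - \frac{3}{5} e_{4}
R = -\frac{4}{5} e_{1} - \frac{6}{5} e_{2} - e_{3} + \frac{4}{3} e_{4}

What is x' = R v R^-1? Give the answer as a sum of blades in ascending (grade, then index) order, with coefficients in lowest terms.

~R = -\frac{4}{5} e_{1} - \frac{6}{5} e_{2} - e_{3} + \frac{4}{3} e_{4}, and R ~R = \frac{1093}{225}, so R^-1 = ~R / (\frac{1093}{225}).
R v = \frac{74}{25} + \frac{74}{25} e_{12} - \frac{29}{25} e_{13} + \frac{56}{75} e_{14} - \frac{136}{25} e_{23} + \frac{454}{75} e_{24} - e_{34}
Answer: -\frac{847}{1093} e_{1} + \frac{13868}{5465} e_{2} - \frac{13218}{5465} e_{3} + \frac{12159}{5465} e_{4}


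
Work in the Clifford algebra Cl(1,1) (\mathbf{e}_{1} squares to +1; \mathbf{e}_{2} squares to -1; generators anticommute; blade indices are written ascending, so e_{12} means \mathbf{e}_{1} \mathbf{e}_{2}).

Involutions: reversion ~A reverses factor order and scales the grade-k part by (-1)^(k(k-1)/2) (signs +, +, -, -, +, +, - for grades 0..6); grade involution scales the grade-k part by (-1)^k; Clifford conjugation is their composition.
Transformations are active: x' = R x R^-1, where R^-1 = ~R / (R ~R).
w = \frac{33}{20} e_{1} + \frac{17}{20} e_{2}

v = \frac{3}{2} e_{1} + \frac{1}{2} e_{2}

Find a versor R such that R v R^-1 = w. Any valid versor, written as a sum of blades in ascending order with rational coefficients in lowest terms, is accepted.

Reasoning: v^2 = w^2 = 2 since conjugation preserves the quadratic form; R = v + w = \frac{63}{20} e_{1} + \frac{27}{20} e_{2} is then valid when invertible, keeping its own part and reversing (v - w)/2.
Answer: \frac{63}{20} e_{1} + \frac{27}{20} e_{2}


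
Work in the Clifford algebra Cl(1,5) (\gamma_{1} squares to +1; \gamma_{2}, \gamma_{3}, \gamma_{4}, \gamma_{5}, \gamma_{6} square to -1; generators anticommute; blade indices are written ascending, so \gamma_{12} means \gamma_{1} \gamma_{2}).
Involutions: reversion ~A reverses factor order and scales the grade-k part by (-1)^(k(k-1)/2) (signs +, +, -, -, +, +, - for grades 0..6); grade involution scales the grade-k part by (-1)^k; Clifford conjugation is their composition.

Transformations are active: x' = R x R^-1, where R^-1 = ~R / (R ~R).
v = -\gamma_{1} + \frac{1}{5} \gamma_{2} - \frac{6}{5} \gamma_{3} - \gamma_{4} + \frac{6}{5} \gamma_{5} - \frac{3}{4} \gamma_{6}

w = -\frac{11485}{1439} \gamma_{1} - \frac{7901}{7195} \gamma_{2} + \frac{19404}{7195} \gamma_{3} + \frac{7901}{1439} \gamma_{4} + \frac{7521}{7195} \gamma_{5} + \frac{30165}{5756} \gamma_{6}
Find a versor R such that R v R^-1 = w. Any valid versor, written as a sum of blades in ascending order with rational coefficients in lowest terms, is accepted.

Equal squares first: v^2 = w^2 = -\frac{1393}{400}. Then v + w = -\frac{12924}{1439} \gamma_{1} - \frac{6462}{7195} \gamma_{2} + \frac{2154}{1439} \gamma_{3} + \frac{6462}{1439} \gamma_{4} + \frac{3231}{1439} \gamma_{5} + \frac{6462}{1439} \gamma_{6} is a versor taking v to w, provided it is invertible.
Answer: -\frac{12924}{1439} \gamma_{1} - \frac{6462}{7195} \gamma_{2} + \frac{2154}{1439} \gamma_{3} + \frac{6462}{1439} \gamma_{4} + \frac{3231}{1439} \gamma_{5} + \frac{6462}{1439} \gamma_{6}


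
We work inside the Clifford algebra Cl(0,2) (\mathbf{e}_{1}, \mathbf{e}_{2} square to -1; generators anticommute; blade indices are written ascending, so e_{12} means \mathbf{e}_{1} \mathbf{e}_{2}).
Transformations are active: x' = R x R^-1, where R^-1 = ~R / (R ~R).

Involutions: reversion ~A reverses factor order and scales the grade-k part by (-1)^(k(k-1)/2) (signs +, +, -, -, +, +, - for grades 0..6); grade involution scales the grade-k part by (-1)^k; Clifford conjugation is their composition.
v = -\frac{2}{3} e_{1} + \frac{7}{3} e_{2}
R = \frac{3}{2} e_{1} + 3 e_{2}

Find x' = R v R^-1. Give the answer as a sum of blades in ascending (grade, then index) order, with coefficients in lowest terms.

~R = \frac{3}{2} e_{1} + 3 e_{2}, and R ~R = -\frac{45}{4}, so R^-1 = ~R / (-\frac{45}{4}).
R v = -6 + \frac{11}{2} e_{12}
Answer: \frac{34}{15} e_{1} + \frac{13}{15} e_{2}


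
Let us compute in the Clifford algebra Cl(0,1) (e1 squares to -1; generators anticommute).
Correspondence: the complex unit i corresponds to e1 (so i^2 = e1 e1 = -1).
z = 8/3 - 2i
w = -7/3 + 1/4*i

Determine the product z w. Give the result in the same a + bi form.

In blades: z = 8/3 - 2*e1, w = -7/3 + 1/4*e1.
Distribute z over w term by term (generator squares from the signature, products reordered to ascending indices): (8/3)*w = -56/9 + 2/3*e1; (-2*e1)*w = 1/2 + 14/3*e1.
Sum: -103/18 + 16/3*e1; translating back through the correspondence:
Answer: -103/18 + 16/3*i


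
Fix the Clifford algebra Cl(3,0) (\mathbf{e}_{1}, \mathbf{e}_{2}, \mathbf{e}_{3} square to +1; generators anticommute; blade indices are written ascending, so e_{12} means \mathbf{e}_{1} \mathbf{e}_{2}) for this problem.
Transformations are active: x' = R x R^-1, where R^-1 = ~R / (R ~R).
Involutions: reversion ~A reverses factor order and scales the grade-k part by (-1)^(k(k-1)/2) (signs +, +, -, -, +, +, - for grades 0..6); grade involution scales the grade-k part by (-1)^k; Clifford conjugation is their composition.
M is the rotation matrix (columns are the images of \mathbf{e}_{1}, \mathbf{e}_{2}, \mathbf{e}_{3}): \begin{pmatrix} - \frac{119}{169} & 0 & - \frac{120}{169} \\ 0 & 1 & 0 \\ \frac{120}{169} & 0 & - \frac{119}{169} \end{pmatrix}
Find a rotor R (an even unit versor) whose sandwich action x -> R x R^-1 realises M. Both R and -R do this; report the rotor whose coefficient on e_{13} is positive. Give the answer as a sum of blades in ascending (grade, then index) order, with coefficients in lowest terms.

Method: write R = a + b12*e_{12} + b13*e_{13} + b23*e_{23} with a^2 + b12^2 + b13^2 + b23^2 = 1 (so R^-1 = ~R). Expanding the columns R e_j ~R gives tr M = 4a^2 - 1 and, from the antisymmetric part, M21 - M12 = -4a*b12, M13 - M31 = 4a*b13, M32 - M23 = -4a*b23.
Here tr M = -\frac{69}{169}, so a^2 = (1 + tr M)/4 = \frac{25}{169} and a = ±\frac{5}{13}. Taking a = \frac{5}{13}: M21 - M12 = 0, M13 - M31 = -\frac{240}{169}, M32 - M23 = 0, giving b12 = 0, b13 = -\frac{12}{13}, b23 = 0, i.e. R = \frac{5}{13} - \frac{12}{13} e_{13}.
Its e_{13} coefficient is negative, so report the other preimage -R.
Answer: -\frac{5}{13} + \frac{12}{13} e_{13}. Recall the cover is two-to-one: with M of trace -\frac{69}{169}, both preimages act alike, and the stated e_{13} sign chooses the sheet.


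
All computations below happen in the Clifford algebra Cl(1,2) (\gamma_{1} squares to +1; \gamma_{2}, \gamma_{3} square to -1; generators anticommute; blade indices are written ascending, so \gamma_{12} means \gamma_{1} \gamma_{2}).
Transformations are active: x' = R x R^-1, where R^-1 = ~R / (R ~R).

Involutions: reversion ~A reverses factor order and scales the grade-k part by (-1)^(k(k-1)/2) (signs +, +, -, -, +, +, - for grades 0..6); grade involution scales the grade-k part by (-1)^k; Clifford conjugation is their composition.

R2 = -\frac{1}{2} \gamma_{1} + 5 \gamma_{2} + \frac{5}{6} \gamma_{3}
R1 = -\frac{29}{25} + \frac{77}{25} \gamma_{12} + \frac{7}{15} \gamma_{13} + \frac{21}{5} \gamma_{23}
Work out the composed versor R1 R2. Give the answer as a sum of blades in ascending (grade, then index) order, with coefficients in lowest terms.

Distribute over the terms of R2 (each basis-blade product reordered to ascending indices, repeated generators contracted through their squares):
R1 (-\frac{1}{2} \gamma_{1}) = \frac{29}{50} \gamma_{1} + \frac{77}{50} \gamma_{2} + \frac{7}{30} \gamma_{3} - \frac{21}{10} \gamma_{123}
R1 (5 \gamma_{2}) = -\frac{77}{5} \gamma_{1} - \frac{29}{5} \gamma_{2} + 21 \gamma_{3} - \frac{7}{3} \gamma_{123}
R1 (\frac{5}{6} \gamma_{3}) = -\frac{7}{18} \gamma_{1} - \frac{7}{2} \gamma_{2} - \frac{29}{30} \gamma_{3} + \frac{77}{30} \gamma_{123}
Summing the partial products and collecting blades:
Answer: -\frac{3422}{225} \gamma_{1} - \frac{194}{25} \gamma_{2} + \frac{304}{15} \gamma_{3} - \frac{28}{15} \gamma_{123}


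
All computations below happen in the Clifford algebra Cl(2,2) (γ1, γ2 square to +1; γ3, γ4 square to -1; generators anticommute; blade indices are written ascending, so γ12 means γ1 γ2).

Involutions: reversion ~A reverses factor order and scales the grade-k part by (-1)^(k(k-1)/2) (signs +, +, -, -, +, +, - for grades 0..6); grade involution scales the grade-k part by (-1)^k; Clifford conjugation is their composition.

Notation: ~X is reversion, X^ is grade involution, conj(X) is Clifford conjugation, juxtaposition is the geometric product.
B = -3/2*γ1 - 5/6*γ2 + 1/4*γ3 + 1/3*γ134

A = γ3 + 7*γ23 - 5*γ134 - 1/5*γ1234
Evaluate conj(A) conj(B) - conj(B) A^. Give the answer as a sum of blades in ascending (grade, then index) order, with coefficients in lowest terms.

first term: 17/12 - 109/60*γ2 + 35/6*γ3 + 3/2*γ13 + 11/12*γ14 + 5/6*γ23 - 15/2*γ34 - 21/2*γ123 + 143/60*γ124 - 1/6*γ134 + 3/10*γ234 - 25/6*γ1234
second term: -23/12 - 101/60*γ2 + 35/6*γ3 - 3/2*γ13 - 19/12*γ14 - 5/6*γ23 + 15/2*γ34 + 21/2*γ123 + 137/60*γ124 + 1/6*γ134 - 3/10*γ234 - 25/6*γ1234
Answer: 10/3 - 2/15*γ2 + 3*γ13 + 5/2*γ14 + 5/3*γ23 - 15*γ34 - 21*γ123 + 1/10*γ124 - 1/3*γ134 + 3/5*γ234


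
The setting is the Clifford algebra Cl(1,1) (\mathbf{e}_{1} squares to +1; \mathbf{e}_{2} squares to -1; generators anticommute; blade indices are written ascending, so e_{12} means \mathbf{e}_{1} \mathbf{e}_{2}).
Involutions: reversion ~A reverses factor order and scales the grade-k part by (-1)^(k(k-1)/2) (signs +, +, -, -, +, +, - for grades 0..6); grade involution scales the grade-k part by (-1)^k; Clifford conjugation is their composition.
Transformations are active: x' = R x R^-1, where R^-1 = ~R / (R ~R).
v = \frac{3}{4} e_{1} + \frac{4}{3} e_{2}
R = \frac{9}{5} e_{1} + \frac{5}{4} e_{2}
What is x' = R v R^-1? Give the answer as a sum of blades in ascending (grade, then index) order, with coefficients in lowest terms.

~R = \frac{9}{5} e_{1} + \frac{5}{4} e_{2}, and R ~R = \frac{671}{400}, so R^-1 = ~R / (\frac{671}{400}).
R v = -\frac{19}{60} + \frac{117}{80} e_{12}
Answer: -\frac{3837}{2684} e_{1} - \frac{3634}{2013} e_{2}


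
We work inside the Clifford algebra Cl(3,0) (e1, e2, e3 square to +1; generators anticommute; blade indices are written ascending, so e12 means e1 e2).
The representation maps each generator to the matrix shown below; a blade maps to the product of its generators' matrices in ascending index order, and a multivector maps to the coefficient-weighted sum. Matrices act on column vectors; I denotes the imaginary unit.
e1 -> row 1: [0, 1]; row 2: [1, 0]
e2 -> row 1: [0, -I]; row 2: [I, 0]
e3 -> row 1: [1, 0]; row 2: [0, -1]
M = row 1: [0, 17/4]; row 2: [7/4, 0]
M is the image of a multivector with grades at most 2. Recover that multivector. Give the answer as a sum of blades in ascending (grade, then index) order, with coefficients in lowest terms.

Method: 1, rho(e1), rho(e2), rho(e3) form a trace-orthogonal basis of the 2x2 complex matrices (tr(X Y) = 2 if X = Y, else 0), so M = m0*1 + m1*rho(e1) + m2*rho(e2) + m3*rho(e3) with m0 = tr(M)/2 = 0, m1 = tr(M rho(e1))/2 = 3, m2 = tr(M rho(e2))/2 = 5*I/4, m3 = tr(M rho(e3))/2 = 0.
Multiplying table entries, the bivector images are rho(e12) = I*rho(e3), rho(e13) = -I*rho(e2), rho(e23) = I*rho(e1); with real blade coefficients the real parts of m0..m3 are the coefficients of 1, e1, e2, e3 and the imaginary parts give the bivectors (e23: Im m1, e13: -Im m2, e12: Im m3).
Answer: 3*e1 - 5/4*e13


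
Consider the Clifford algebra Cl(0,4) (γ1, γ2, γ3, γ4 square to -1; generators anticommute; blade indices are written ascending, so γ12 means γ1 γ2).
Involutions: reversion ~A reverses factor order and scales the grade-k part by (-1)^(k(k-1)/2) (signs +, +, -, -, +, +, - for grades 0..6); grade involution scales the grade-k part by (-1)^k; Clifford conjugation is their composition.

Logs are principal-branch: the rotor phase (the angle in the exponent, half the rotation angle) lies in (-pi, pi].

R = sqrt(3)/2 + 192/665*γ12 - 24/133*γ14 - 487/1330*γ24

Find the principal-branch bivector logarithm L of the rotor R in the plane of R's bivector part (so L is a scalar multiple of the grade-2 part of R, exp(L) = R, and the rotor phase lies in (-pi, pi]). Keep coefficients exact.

The scalar part of R is sqrt(3)/2, so the principal-branch rotor phase is pinned; divide the bivector part by its sine to get the unit plane — L is the phase times that plane.
Concretely: cos(phase) = sqrt(3)/2 gives phase = ±pi/6, and since phase/sin(phase) is even the sign is immaterial: L = (phase/sin(phase)) * <R>_2 = (pi/3) * <R>_2.
Answer: 64*pi/665*γ12 - 8*pi/133*γ14 - 487*pi/3990*γ24


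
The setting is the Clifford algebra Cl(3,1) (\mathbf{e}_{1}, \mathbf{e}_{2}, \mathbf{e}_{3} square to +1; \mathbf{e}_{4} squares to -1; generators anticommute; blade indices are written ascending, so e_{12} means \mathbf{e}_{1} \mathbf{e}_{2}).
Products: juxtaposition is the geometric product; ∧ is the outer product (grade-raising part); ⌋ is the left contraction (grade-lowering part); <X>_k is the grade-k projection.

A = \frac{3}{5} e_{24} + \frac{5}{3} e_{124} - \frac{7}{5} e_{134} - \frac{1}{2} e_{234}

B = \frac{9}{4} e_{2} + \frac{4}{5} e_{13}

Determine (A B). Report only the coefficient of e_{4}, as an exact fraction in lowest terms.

step 1: -\frac{23}{100} e_{4} - \frac{15}{4} e_{14} - \frac{9}{8} e_{34} - \frac{2}{5} e_{124} - \frac{4}{3} e_{234} - \frac{363}{100} e_{1234}
Answer: -\frac{23}{100}


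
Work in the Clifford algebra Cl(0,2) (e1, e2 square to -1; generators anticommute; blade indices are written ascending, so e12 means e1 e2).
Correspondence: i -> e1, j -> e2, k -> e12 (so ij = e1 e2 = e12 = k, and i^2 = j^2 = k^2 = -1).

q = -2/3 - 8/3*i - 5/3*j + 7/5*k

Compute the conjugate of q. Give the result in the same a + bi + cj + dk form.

In blades: q = -2/3 - 8/3*e1 - 5/3*e2 + 7/5*e12.
Conjugation here is Clifford conjugation: the scalar is fixed and the grade-1 and grade-2 blades all flip sign, giving -2/3 + 8/3*e1 + 5/3*e2 - 7/5*e12; translating back:
Answer: -2/3 + 8/3*i + 5/3*j - 7/5*k


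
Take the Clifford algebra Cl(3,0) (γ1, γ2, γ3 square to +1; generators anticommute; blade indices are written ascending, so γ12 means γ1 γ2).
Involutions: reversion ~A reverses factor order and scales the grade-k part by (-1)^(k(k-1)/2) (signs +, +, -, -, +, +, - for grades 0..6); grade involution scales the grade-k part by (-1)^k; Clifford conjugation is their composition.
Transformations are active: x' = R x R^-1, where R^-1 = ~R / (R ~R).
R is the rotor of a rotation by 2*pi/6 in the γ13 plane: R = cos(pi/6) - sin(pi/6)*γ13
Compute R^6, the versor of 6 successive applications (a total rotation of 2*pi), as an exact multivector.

Half-angle bookkeeping: 6 applications in γ13 add up to rotor phase 6*pi/6 = pi, so R^6 = cos(pi) - sin(pi)*γ13.
cos(pi) = -1 and sin(pi) = 0, so R^6 = -1. The total rotation 2*pi is 1 full turn, so every vector returns to itself, yet the rotor is -1, on the OTHER sheet of the double cover (an odd number of 2*pi turns).
Answer: -1


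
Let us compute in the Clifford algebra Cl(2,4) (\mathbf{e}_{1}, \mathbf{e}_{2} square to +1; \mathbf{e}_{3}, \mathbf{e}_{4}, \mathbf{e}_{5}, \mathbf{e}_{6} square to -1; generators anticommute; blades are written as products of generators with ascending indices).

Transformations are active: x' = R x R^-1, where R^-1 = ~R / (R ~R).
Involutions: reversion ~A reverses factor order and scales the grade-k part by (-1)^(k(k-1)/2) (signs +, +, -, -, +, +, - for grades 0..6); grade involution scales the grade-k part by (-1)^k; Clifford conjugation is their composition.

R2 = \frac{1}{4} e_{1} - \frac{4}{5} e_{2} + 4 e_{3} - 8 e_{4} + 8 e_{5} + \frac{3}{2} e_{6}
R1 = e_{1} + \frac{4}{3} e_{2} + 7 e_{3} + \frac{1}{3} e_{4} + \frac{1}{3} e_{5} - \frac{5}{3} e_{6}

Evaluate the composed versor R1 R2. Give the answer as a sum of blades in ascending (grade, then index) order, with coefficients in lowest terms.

Distribute over the terms of R1 (each basis-blade product reordered to ascending indices, repeated generators contracted through their squares):
(e_{1}) R2 = \frac{1}{4} - \frac{4}{5} e_{1} e_{2} + 4 e_{1} e_{3} - 8 e_{1} e_{4} + 8 e_{1} e_{5} + \frac{3}{2} e_{1} e_{6}
(\frac{4}{3} e_{2}) R2 = -\frac{16}{15} - \frac{1}{3} e_{1} e_{2} + \frac{16}{3} e_{2} e_{3} - \frac{32}{3} e_{2} e_{4} + \frac{32}{3} e_{2} e_{5} + 2 e_{2} e_{6}
(7 e_{3}) R2 = -28 - \frac{7}{4} e_{1} e_{3} + \frac{28}{5} e_{2} e_{3} - 56 e_{3} e_{4} + 56 e_{3} e_{5} + \frac{21}{2} e_{3} e_{6}
(\frac{1}{3} e_{4}) R2 = \frac{8}{3} - \frac{1}{12} e_{1} e_{4} + \frac{4}{15} e_{2} e_{4} - \frac{4}{3} e_{3} e_{4} + \frac{8}{3} e_{4} e_{5} + \frac{1}{2} e_{4} e_{6}
(\frac{1}{3} e_{5}) R2 = -\frac{8}{3} - \frac{1}{12} e_{1} e_{5} + \frac{4}{15} e_{2} e_{5} - \frac{4}{3} e_{3} e_{5} + \frac{8}{3} e_{4} e_{5} + \frac{1}{2} e_{5} e_{6}
(-\frac{5}{3} e_{6}) R2 = \frac{5}{2} + \frac{5}{12} e_{1} e_{6} - \frac{4}{3} e_{2} e_{6} + \frac{20}{3} e_{3} e_{6} - \frac{40}{3} e_{4} e_{6} + \frac{40}{3} e_{5} e_{6}
Summing the partial products and collecting blades:
Answer: -\frac{1579}{60} - \frac{17}{15} e_{1} e_{2} + \frac{9}{4} e_{1} e_{3} - \frac{97}{12} e_{1} e_{4} + \frac{95}{12} e_{1} e_{5} + \frac{23}{12} e_{1} e_{6} + \frac{164}{15} e_{2} e_{3} - \frac{52}{5} e_{2} e_{4} + \frac{164}{15} e_{2} e_{5} + \frac{2}{3} e_{2} e_{6} - \frac{172}{3} e_{3} e_{4} + \frac{164}{3} e_{3} e_{5} + \frac{103}{6} e_{3} e_{6} + \frac{16}{3} e_{4} e_{5} - \frac{77}{6} e_{4} e_{6} + \frac{83}{6} e_{5} e_{6}


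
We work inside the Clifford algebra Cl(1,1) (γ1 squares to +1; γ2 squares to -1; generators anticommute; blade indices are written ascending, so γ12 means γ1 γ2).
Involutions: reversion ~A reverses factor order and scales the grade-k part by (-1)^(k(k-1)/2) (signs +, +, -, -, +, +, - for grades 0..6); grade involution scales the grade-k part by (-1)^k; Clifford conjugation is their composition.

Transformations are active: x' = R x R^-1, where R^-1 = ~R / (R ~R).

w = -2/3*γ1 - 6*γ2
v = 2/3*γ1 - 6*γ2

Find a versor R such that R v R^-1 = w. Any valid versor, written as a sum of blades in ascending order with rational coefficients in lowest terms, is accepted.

Reasoning: v^2 = w^2 = -320/9 since conjugation preserves the quadratic form; R = v + w = -12*γ2 is then valid when invertible, keeping its own part and reversing (v - w)/2.
Answer: -12*γ2


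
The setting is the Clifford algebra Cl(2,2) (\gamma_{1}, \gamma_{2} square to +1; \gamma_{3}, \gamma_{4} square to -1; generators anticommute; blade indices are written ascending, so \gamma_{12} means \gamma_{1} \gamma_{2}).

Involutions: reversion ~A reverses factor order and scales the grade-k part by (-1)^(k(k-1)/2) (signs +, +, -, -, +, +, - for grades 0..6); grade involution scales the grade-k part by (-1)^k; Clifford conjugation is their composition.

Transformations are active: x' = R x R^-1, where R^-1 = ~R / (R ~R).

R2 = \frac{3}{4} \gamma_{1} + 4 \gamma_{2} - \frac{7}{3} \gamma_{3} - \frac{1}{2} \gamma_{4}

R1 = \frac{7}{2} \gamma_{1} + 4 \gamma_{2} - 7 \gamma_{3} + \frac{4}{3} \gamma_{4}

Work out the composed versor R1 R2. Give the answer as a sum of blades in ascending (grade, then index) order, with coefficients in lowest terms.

Distribute over the terms of R1 (each basis-blade product reordered to ascending indices, repeated generators contracted through their squares):
(\frac{7}{2} \gamma_{1}) R2 = \frac{21}{8} + 14 \gamma_{12} - \frac{49}{6} \gamma_{13} - \frac{7}{4} \gamma_{14}
(4 \gamma_{2}) R2 = 16 - 3 \gamma_{12} - \frac{28}{3} \gamma_{23} - 2 \gamma_{24}
(-7 \gamma_{3}) R2 = -\frac{49}{3} + \frac{21}{4} \gamma_{13} + 28 \gamma_{23} + \frac{7}{2} \gamma_{34}
(\frac{4}{3} \gamma_{4}) R2 = \frac{2}{3} - \gamma_{14} - \frac{16}{3} \gamma_{24} + \frac{28}{9} \gamma_{34}
Summing the partial products and collecting blades:
Answer: \frac{71}{24} + 11 \gamma_{12} - \frac{35}{12} \gamma_{13} - \frac{11}{4} \gamma_{14} + \frac{56}{3} \gamma_{23} - \frac{22}{3} \gamma_{24} + \frac{119}{18} \gamma_{34}


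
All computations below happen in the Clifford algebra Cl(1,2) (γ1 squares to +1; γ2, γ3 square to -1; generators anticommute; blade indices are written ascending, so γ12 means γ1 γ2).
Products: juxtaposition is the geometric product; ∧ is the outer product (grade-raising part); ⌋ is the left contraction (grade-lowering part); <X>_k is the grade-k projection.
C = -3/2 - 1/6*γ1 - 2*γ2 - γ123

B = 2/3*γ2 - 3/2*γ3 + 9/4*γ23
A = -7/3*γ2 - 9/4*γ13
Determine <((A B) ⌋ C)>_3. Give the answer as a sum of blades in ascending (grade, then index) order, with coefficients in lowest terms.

step 1: 14/9 - 27/8*γ1 + 21/4*γ3 - 81/16*γ12 + 7/2*γ23 + 3/2*γ123
step 2: -13/48 + 175/54*γ1 - 28/9*γ2 + 81/16*γ3 + 21/4*γ12 + 27/8*γ23 - 14/9*γ123
step 3: -14/9*γ123
Answer: -14/9*γ123


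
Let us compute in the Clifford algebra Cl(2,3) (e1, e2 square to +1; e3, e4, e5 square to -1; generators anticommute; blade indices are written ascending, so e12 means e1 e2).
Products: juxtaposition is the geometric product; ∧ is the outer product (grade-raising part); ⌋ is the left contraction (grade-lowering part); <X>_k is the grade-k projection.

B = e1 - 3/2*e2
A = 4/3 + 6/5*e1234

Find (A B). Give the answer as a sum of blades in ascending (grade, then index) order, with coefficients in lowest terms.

step 1: 4/3*e1 - 2*e2 - 9/5*e134 - 6/5*e234
Answer: 4/3*e1 - 2*e2 - 9/5*e134 - 6/5*e234


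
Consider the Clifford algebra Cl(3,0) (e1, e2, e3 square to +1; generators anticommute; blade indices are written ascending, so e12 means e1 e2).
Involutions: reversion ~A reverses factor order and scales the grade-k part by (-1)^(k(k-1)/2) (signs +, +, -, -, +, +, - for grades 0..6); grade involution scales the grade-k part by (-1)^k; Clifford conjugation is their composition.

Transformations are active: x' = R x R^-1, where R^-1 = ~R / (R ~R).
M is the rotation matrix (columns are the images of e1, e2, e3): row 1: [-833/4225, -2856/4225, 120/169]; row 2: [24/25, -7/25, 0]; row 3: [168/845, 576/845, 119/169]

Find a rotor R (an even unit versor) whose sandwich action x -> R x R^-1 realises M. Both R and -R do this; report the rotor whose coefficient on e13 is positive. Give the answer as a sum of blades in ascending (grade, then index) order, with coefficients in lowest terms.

Method: write R = a + b12*e12 + b13*e13 + b23*e23 with a^2 + b12^2 + b13^2 + b23^2 = 1 (so R^-1 = ~R). Expanding the columns R e_j ~R gives tr M = 4a^2 - 1 and, from the antisymmetric part, M21 - M12 = -4a*b12, M13 - M31 = 4a*b13, M32 - M23 = -4a*b23.
Here tr M = 959/4225, so a^2 = (1 + tr M)/4 = 1296/4225 and a = ±36/65. Taking a = 36/65: M21 - M12 = 6912/4225, M13 - M31 = 432/845, M32 - M23 = 576/845, giving b12 = -48/65, b13 = 3/13, b23 = -4/13, i.e. R = 36/65 - 48/65*e12 + 3/13*e13 - 4/13*e23.
Its e13 coefficient is already positive.
Answer: 36/65 - 48/65*e12 + 3/13*e13 - 4/13*e23. Note: both R and -R realise this M (trace 959/4225); the covering map identifies them, and the e13-coefficient sign is the tie-breaker.


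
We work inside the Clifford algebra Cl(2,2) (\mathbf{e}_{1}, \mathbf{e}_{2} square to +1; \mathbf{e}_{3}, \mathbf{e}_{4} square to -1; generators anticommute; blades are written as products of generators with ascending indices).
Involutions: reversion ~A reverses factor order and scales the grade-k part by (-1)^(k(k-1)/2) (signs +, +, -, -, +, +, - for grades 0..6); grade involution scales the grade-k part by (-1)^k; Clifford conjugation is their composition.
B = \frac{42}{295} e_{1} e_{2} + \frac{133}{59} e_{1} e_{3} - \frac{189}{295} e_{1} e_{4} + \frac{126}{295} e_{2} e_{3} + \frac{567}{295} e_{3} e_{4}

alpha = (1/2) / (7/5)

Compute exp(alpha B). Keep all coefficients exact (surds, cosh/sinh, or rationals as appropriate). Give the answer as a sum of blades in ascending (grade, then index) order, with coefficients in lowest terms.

B^2 term by term: the squares give (\frac{42}{295})^2*(e_{1} e_{2})^2 + (\frac{133}{59})^2*(e_{1} e_{3})^2 + (-\frac{189}{295})^2*(e_{1} e_{4})^2 + (\frac{126}{295})^2*(e_{2} e_{3})^2 + (\frac{567}{295})^2*(e_{3} e_{4})^2 = \frac{1764}{87025}*(-1) + \frac{17689}{3481}*(+1) + \frac{35721}{87025}*(+1) + \frac{15876}{87025}*(+1) + \frac{321489}{87025}*(-1) = \frac{49}{25} (each basis 2-blade squares to minus the product of its generators' squares); cross terms between blades sharing an index anticommute and cancel; the commuting (index-disjoint) pairs give grade-4 terms 2*c*c'*(blade product), which cancel blade by blade — e_{1} e_{2} e_{3} e_{4}: \frac{47628}{87025} - \frac{47628}{87025} = 0 — confirming B is simple. So B^2 = \frac{49}{25}.
B^2 = \frac{49}{25} — hyperbolic case — the even/odd split gives cosh and sinh: l = \frac{7}{5}, alpha*l = \frac{1}{2}, so exp(alpha B) = cosh(\frac{1}{2}) + (sinh(\frac{1}{2})/(\frac{7}{5}))*B = \cosh{\left(\frac{1}{2} \right)} + (\frac{5 \sinh{\left(\frac{1}{2} \right)}}{7})*B.
Answer: \cosh{\left(\frac{1}{2} \right)} + \frac{6 \sinh{\left(\frac{1}{2} \right)}}{59} e_{1} e_{2} + \frac{95 \sinh{\left(\frac{1}{2} \right)}}{59} e_{1} e_{3} - \frac{27 \sinh{\left(\frac{1}{2} \right)}}{59} e_{1} e_{4} + \frac{18 \sinh{\left(\frac{1}{2} \right)}}{59} e_{2} e_{3} + \frac{81 \sinh{\left(\frac{1}{2} \right)}}{59} e_{3} e_{4}


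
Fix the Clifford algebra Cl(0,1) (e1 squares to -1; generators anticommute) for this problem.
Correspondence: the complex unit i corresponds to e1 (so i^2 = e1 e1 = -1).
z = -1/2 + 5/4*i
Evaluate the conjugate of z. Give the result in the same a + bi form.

In blades: z = -1/2 + 5/4*e1.
Conjugation here is Clifford conjugation: the scalar is fixed and the grade-1 and grade-2 blades all flip sign, giving -1/2 - 5/4*e1; translating back:
Answer: -1/2 - 5/4*i


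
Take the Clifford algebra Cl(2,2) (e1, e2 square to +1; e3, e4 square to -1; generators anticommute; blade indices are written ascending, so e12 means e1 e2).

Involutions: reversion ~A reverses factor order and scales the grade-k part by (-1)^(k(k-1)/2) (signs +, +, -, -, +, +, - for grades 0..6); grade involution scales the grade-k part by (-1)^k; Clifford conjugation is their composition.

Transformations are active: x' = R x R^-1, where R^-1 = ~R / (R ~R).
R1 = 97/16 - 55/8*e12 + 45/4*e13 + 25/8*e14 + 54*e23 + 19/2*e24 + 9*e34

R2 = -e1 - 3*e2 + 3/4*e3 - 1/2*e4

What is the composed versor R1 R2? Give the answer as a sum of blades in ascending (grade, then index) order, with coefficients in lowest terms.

Distribute over the terms of R2 (each basis-blade product reordered to ascending indices, repeated generators contracted through their squares):
R1 (-e1) = -97/16*e1 - 55/8*e2 + 45/4*e3 + 25/8*e4 - 54*e123 - 19/2*e124 - 9*e134
R1 (-3*e2) = 165/8*e1 - 291/16*e2 + 162*e3 + 57/2*e4 + 135/4*e123 + 75/8*e124 - 27*e234
R1 (3/4*e3) = -135/16*e1 - 81/2*e2 + 291/64*e3 + 27/4*e4 - 165/32*e123 - 75/32*e134 - 57/8*e234
R1 (-1/2*e4) = 25/16*e1 + 19/4*e2 + 9/2*e3 - 97/32*e4 + 55/16*e124 - 45/8*e134 - 27*e234
Summing the partial products and collecting blades:
Answer: 123/16*e1 - 973/16*e2 + 11667/64*e3 + 1131/32*e4 - 813/32*e123 + 53/16*e124 - 543/32*e134 - 489/8*e234
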